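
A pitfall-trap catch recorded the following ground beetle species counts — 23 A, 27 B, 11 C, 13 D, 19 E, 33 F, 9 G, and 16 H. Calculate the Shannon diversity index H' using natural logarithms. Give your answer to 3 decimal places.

1.995

Total N = 23+27+11+13+19+33+9+16 = 151, so the proportions are 0.15232, 0.17881, 0.07285, 0.08609, 0.12583, 0.21854, 0.0596, 0.10596 (working shown to 5 dp, full precision carried).
Each pᵢ ln pᵢ term: 0.15232×(-1.88179)=-0.28663, 0.17881×(-1.72144)=-0.30781, 0.07285×(-2.61938)=-0.19082, 0.08609×(-2.45233)=-0.21113, 0.12583×(-2.07284)=-0.26082, 0.21854×(-1.52077)=-0.33235, 0.0596×(-2.82006)=-0.16808, 0.10596×(-2.24469)=-0.23785.
Sum = -1.99549, so H' = 1.995.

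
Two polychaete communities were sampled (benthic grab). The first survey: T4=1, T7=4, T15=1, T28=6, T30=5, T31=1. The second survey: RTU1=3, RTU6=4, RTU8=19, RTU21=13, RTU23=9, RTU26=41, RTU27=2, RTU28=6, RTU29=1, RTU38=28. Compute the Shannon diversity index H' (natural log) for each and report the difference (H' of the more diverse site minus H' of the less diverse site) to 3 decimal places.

0.317

The first survey: N=18, proportions 0.05556, 0.22222, 0.05556, 0.33333, 0.27778, 0.05556, giving H' = 1.53799 (working shown to 5 dp, full precision carried).
The second survey: N=126, proportions 0.02381, 0.03175, 0.15079, 0.10317, 0.07143, 0.3254, 0.01587, 0.04762, 0.00794, 0.22222, giving H' = 1.85533.
Difference = |1.53799 − 1.85533| = 0.31734, i.e. 0.317 to 3 decimal places.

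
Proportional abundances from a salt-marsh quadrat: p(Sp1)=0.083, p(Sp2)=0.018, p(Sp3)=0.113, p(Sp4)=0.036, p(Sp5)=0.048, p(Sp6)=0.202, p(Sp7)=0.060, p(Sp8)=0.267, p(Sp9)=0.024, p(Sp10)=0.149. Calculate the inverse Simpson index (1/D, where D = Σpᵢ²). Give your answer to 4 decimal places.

6.1709

D = 0.083² + 0.018² + 0.113² + 0.036² + 0.048² + 0.202² + 0.06² + 0.267² + 0.024² + 0.149² = 0.00688900 + 0.00032400 + 0.01276900 + 0.00129600 + 0.00230400 + 0.04080400 + 0.00360000 + 0.07128900 + 0.00057600 + 0.02220100 = 0.16205200 (working shown to 8 dp, full precision carried).
So 1/D = 6.170859, i.e. 6.1709 to 4 decimal places.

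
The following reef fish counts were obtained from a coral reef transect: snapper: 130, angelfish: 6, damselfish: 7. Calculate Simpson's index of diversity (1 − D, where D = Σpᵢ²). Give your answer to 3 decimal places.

Total N = 130+6+7 = 143, so the proportions are 0.90909, 0.04196, 0.04895 (working shown to 5 dp, full precision carried).
D = 0.90909² + 0.04196² + 0.04895² = 0.82645 + 0.00176 + 0.00240 = 0.83060.
So 1 − D = 0.16940, i.e. 0.169 to 3 decimal places.

0.169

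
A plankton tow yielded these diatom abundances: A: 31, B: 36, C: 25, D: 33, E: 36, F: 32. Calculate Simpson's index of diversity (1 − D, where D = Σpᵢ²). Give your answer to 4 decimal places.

0.8311

Total N = 31+36+25+33+36+32 = 193, so the proportions are 0.160622, 0.186528, 0.129534, 0.170984, 0.186528, 0.165803 (working shown to 6 dp, full precision carried).
D = 0.160622² + 0.186528² + 0.129534² + 0.170984² + 0.186528² + 0.165803² = 0.025799 + 0.034793 + 0.016779 + 0.029236 + 0.034793 + 0.027491 = 0.168890.
So 1 − D = 0.831110, i.e. 0.8311 to 4 decimal places.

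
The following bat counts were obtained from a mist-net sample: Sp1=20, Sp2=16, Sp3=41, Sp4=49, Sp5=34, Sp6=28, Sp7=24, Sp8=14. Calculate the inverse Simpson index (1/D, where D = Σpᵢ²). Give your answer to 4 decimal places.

Total N = 20+16+41+49+34+28+24+14 = 226, so the proportions are 0.08849558, 0.07079646, 0.18141593, 0.21681416, 0.15044248, 0.12389381, 0.10619469, 0.0619469 (working shown to 8 dp, full precision carried).
D = 0.08849558² + 0.07079646² + 0.18141593² + 0.21681416² + 0.15044248² + 0.12389381² + 0.10619469² + 0.0619469² = 0.00783147 + 0.00501214 + 0.03291174 + 0.04700838 + 0.02263294 + 0.01534967 + 0.01127731 + 0.00383742 = 0.14586107.
So 1/D = 6.855839, i.e. 6.8558 to 4 decimal places.

6.8558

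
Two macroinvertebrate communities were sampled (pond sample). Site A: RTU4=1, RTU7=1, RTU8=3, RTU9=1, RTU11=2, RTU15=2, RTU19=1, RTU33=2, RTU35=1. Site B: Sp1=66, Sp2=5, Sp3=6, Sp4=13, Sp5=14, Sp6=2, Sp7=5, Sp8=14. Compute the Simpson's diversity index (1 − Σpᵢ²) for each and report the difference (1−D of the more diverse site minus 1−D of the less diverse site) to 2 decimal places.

0.19

Site A: N=14, proportions 0.071429, 0.071429, 0.214286, 0.071429, 0.142857, 0.142857, 0.071429, 0.142857, 0.071429, giving 1−D = 0.867347 (working shown to 6 dp, full precision carried).
Site B: N=125, proportions 0.528, 0.04, 0.048, 0.104, 0.112, 0.016, 0.04, 0.112, giving 1−D = 0.679552.
Difference = |0.867347 − 0.679552| = 0.187795, i.e. 0.19 to 2 decimal places.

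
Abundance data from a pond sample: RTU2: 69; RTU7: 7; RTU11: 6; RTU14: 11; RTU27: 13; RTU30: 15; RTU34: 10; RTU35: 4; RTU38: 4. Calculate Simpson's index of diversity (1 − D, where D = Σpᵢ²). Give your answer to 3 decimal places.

Total N = 69+7+6+11+13+15+10+4+4 = 139, so the proportions are 0.4964, 0.05036, 0.04317, 0.07914, 0.09353, 0.10791, 0.07194, 0.02878, 0.02878 (working shown to 5 dp, full precision carried).
D = 0.4964² + 0.05036² + 0.04317² + 0.07914² + 0.09353² + 0.10791² + 0.07194² + 0.02878² + 0.02878² = 0.24642 + 0.00254 + 0.00186 + 0.00626 + 0.00875 + 0.01165 + 0.00518 + 0.00083 + 0.00083 = 0.28430.
So 1 − D = 0.71570, i.e. 0.716 to 3 decimal places.

0.716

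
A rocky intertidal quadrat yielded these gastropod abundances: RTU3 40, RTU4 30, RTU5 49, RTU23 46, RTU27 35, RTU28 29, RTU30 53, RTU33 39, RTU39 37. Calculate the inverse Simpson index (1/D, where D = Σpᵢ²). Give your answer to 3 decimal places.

8.670

Total N = 40+30+49+46+35+29+53+39+37 = 358, so the proportions are 0.1117318, 0.0837989, 0.1368715, 0.1284916, 0.0977654, 0.0810056, 0.1480447, 0.1089385, 0.103352 (working shown to 7 dp, full precision carried).
D = 0.1117318² + 0.0837989² + 0.1368715² + 0.1284916² + 0.0977654² + 0.0810056² + 0.1480447² + 0.1089385² + 0.103352² = 0.0124840 + 0.0070223 + 0.0187338 + 0.0165101 + 0.0095581 + 0.0065619 + 0.0219172 + 0.0118676 + 0.0106816 = 0.1153366.
So 1/D = 8.67027, i.e. 8.670 to 3 decimal places.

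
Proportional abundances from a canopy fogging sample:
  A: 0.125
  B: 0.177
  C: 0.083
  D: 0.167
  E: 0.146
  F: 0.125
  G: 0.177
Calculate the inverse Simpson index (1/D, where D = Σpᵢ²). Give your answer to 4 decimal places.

6.6666

D = 0.125² + 0.177² + 0.083² + 0.167² + 0.146² + 0.125² + 0.177² = 0.01562500 + 0.03132900 + 0.00688900 + 0.02788900 + 0.02131600 + 0.01562500 + 0.03132900 = 0.15000200 (working shown to 8 dp, full precision carried).
So 1/D = 6.666578, i.e. 6.6666 to 4 decimal places.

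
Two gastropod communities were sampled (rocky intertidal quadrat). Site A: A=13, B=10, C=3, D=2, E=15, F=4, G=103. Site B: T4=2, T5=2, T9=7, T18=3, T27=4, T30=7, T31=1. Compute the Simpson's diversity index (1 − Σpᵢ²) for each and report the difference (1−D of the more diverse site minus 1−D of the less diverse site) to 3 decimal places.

0.299

Site A: N=150, proportions 0.08667, 0.06667, 0.02, 0.01333, 0.1, 0.02667, 0.68667, giving 1−D = 0.50524 (working shown to 5 dp, full precision carried).
Site B: N=26, proportions 0.07692, 0.07692, 0.26923, 0.11538, 0.15385, 0.26923, 0.03846, giving 1−D = 0.80473.
Difference = |0.50524 − 0.80473| = 0.29949, i.e. 0.299 to 3 decimal places.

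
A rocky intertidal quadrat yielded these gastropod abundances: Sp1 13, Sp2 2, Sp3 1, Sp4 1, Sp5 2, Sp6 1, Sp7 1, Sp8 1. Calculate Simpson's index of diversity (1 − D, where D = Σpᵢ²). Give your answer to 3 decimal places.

Total N = 13+2+1+1+2+1+1+1 = 22, so the proportions are 0.59091, 0.09091, 0.04545, 0.04545, 0.09091, 0.04545, 0.04545, 0.04545 (working shown to 5 dp, full precision carried).
D = 0.59091² + 0.09091² + 0.04545² + 0.04545² + 0.09091² + 0.04545² + 0.04545² + 0.04545² = 0.34917 + 0.00826 + 0.00207 + 0.00207 + 0.00826 + 0.00207 + 0.00207 + 0.00207 = 0.37603.
So 1 − D = 0.62397, i.e. 0.624 to 3 decimal places.

0.624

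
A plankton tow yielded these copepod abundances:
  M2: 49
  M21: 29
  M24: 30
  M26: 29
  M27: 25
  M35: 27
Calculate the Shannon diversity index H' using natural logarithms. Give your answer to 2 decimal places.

Total N = 49+29+30+29+25+27 = 189, so the proportions are 0.2593, 0.1534, 0.1587, 0.1534, 0.1323, 0.1429 (working shown to 4 dp, full precision carried).
Each pᵢ ln pᵢ term: 0.2593×(-1.3499)=-0.3500, 0.1534×(-1.8745)=-0.2876, 0.1587×(-1.8405)=-0.2922, 0.1534×(-1.8745)=-0.2876, 0.1323×(-2.0229)=-0.2676, 0.1429×(-1.9459)=-0.2780.
Sum = -1.7629, so H' = 1.76.

1.76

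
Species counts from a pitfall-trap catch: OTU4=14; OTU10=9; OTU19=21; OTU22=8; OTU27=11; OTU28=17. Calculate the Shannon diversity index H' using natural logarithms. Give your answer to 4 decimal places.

1.7341

Total N = 14+9+21+8+11+17 = 80, so the proportions are 0.175, 0.1125, 0.2625, 0.1, 0.1375, 0.2125 (working shown to 6 dp, full precision carried).
Each pᵢ ln pᵢ term: 0.175×(-1.742969)=-0.305020, 0.1125×(-2.184802)=-0.245790, 0.2625×(-1.337504)=-0.351095, 0.1×(-2.302585)=-0.230259, 0.1375×(-1.984131)=-0.272818, 0.2125×(-1.548813)=-0.329123.
Sum = -1.734104, so H' = 1.7341.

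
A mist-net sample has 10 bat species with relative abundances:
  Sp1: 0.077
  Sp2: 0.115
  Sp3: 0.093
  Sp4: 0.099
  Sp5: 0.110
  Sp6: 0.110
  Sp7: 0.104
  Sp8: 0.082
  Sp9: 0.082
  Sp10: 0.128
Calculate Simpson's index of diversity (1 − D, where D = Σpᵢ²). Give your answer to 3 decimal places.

D = 0.077² + 0.115² + 0.093² + 0.099² + 0.11² + 0.11² + 0.104² + 0.082² + 0.082² + 0.128² = 0.00593 + 0.01323 + 0.00865 + 0.00980 + 0.01210 + 0.01210 + 0.01082 + 0.00672 + 0.00672 + 0.01638 = 0.10245 (working shown to 5 dp, full precision carried).
So 1 − D = 0.89755, i.e. 0.898 to 3 decimal places.

0.898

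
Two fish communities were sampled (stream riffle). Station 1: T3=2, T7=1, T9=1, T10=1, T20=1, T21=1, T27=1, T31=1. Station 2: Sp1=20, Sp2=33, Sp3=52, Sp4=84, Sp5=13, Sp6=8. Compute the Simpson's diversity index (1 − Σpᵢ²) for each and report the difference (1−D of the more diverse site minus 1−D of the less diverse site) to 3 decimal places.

Station 1: N=9, proportions 0.22222, 0.11111, 0.11111, 0.11111, 0.11111, 0.11111, 0.11111, 0.11111, giving 1−D = 0.86420 (working shown to 5 dp, full precision carried).
Station 2: N=210, proportions 0.09524, 0.15714, 0.24762, 0.4, 0.0619, 0.0381, giving 1−D = 0.73964.
Difference = |0.86420 − 0.73964| = 0.12456, i.e. 0.125 to 3 decimal places.

0.125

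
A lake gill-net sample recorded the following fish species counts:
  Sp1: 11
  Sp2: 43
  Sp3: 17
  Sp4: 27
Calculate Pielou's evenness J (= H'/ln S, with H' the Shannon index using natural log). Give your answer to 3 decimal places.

Total N = 11+43+17+27 = 98, so the proportions are 0.11224, 0.43878, 0.17347, 0.27551 (working shown to 5 dp, full precision carried).
H' = −Σ pᵢ ln pᵢ = −((-0.24549) + (-0.36145) + (-0.30388) + (-0.35517)) = 1.26598.
With S = 4 species, ln S = 1.38629, so J = 1.26598/1.38629 = 0.91321, i.e. 0.913 to 3 decimal places.

0.913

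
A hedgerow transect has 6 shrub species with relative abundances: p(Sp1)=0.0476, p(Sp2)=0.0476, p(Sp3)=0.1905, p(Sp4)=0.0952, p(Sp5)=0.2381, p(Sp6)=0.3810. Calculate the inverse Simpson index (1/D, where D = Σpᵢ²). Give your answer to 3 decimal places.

D = 0.0476² + 0.0476² + 0.1905² + 0.0952² + 0.2381² + 0.381² = 0.0022658 + 0.0022658 + 0.0362903 + 0.0090630 + 0.0566916 + 0.1451610 = 0.2517374 (working shown to 7 dp, full precision carried).
So 1/D = 3.97239, i.e. 3.972 to 3 decimal places.

3.972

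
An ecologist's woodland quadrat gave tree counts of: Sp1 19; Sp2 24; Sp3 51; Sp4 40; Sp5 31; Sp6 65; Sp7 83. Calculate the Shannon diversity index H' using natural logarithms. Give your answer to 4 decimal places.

Total N = 19+24+51+40+31+65+83 = 313, so the proportions are 0.060703, 0.076677, 0.162939, 0.127796, 0.099042, 0.207668, 0.265176 (working shown to 6 dp, full precision carried).
Each pᵢ ln pᵢ term: 0.060703×(-2.801764)=-0.170075, 0.076677×(-2.568149)=-0.196919, 0.162939×(-1.814378)=-0.295633, 0.127796×(-2.057324)=-0.262917, 0.099042×(-2.312216)=-0.229005, 0.207668×(-1.571816)=-0.326415, 0.265176×(-1.327363)=-0.351984.
Sum = -1.832949, so H' = 1.8329.

1.8329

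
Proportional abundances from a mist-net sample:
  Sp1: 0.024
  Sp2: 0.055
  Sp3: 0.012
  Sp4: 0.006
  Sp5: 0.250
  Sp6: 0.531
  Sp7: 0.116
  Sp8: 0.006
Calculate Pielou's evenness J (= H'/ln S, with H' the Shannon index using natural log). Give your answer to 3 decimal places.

0.623

H' = −Σ pᵢ ln pᵢ = −((-0.08951) + (-0.15952) + (-0.05307) + (-0.03070) + (-0.34657) + (-0.33612) + (-0.24988) + (-0.03070)) = 1.29608 (working shown to 5 dp, full precision carried).
With S = 8 species, ln S = 2.07944, so J = 1.29608/2.07944 = 0.62328, i.e. 0.623 to 3 decimal places.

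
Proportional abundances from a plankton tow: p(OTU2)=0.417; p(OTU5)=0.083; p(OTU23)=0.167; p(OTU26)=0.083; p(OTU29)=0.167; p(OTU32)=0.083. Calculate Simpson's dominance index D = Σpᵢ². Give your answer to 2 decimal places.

0.25

D = 0.417² + 0.083² + 0.167² + 0.083² + 0.167² + 0.083² = 0.1739 + 0.0069 + 0.0279 + 0.0069 + 0.0279 + 0.0069 = 0.2503 (working shown to 4 dp, full precision carried).
To 2 decimal places, D = 0.25.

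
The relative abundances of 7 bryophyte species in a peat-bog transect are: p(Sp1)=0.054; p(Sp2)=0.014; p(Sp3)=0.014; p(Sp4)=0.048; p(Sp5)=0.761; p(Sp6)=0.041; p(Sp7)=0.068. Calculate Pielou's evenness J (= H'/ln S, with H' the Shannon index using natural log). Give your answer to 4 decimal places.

0.4854

H' = −Σ pᵢ ln pᵢ = −((-0.157614) + (-0.059762) + (-0.059762) + (-0.145755) + (-0.207846) + (-0.130962) + (-0.182801)) = 0.944500 (working shown to 6 dp, full precision carried).
With S = 7 species, ln S = 1.945910, so J = 0.944500/1.945910 = 0.485377, i.e. 0.4854 to 4 decimal places.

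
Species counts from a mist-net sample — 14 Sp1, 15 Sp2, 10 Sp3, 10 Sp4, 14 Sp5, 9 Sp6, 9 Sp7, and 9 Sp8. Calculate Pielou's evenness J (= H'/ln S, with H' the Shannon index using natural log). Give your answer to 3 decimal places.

0.989

Total N = 14+15+10+10+14+9+9+9 = 90, so the proportions are 0.15556, 0.16667, 0.11111, 0.11111, 0.15556, 0.1, 0.1, 0.1 (working shown to 5 dp, full precision carried).
H' = −Σ pᵢ ln pᵢ = −((-0.28945) + (-0.29863) + (-0.24414) + (-0.24414) + (-0.28945) + (-0.23026) + (-0.23026) + (-0.23026)) = 2.05657.
With S = 8 species, ln S = 2.07944, so J = 2.05657/2.07944 = 0.98900, i.e. 0.989 to 3 decimal places.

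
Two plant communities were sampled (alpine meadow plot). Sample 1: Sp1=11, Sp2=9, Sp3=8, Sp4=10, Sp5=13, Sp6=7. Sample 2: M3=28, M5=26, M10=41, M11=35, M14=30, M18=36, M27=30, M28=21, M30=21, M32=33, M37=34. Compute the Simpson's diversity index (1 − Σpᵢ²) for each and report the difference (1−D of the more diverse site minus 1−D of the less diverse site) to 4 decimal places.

Sample 1: N=58, proportions 0.189655, 0.155172, 0.137931, 0.172414, 0.224138, 0.12069, giving 1−D = 0.826397 (working shown to 6 dp, full precision carried).
Sample 2: N=335, proportions 0.083582, 0.077612, 0.122388, 0.104478, 0.089552, 0.107463, 0.089552, 0.062687, 0.062687, 0.098507, 0.101493, giving 1−D = 0.905645.
Difference = |0.826397 − 0.905645| = 0.079248, i.e. 0.0792 to 4 decimal places.

0.0792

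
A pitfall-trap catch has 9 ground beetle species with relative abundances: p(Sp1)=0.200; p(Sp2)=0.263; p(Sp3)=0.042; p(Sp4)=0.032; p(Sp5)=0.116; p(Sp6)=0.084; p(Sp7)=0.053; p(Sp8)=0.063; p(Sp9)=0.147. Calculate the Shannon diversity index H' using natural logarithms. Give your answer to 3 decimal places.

Each pᵢ ln pᵢ term (working shown to 5 dp, full precision carried): 0.2×(-1.60944)=-0.32189, 0.263×(-1.33560)=-0.35126, 0.042×(-3.17009)=-0.13314, 0.032×(-3.44202)=-0.11014, 0.116×(-2.15417)=-0.24988, 0.084×(-2.47694)=-0.20806, 0.053×(-2.93746)=-0.15569, 0.063×(-2.76462)=-0.17417, 0.147×(-1.91732)=-0.28185.
Sum = -1.98609, so H' = 1.986.

1.986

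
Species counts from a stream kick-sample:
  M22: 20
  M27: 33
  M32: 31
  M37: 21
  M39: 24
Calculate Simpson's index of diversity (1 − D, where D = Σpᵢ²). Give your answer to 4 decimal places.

0.7917

Total N = 20+33+31+21+24 = 129, so the proportions are 0.155039, 0.255814, 0.24031, 0.162791, 0.186047 (working shown to 6 dp, full precision carried).
D = 0.155039² + 0.255814² + 0.24031² + 0.162791² + 0.186047² = 0.024037 + 0.065441 + 0.057749 + 0.026501 + 0.034613 = 0.208341.
So 1 − D = 0.791659, i.e. 0.7917 to 4 decimal places.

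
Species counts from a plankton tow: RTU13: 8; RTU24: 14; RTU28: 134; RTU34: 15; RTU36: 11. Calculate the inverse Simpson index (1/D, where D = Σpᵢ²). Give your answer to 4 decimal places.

Total N = 8+14+134+15+11 = 182, so the proportions are 0.043956, 0.0769231, 0.7362637, 0.0824176, 0.0604396 (working shown to 7 dp, full precision carried).
D = 0.043956² + 0.0769231² + 0.7362637² + 0.0824176² + 0.0604396² = 0.0019321 + 0.0059172 + 0.5420843 + 0.0067927 + 0.0036529 = 0.5603792.
So 1/D = 1.784506, i.e. 1.7845 to 4 decimal places.

1.7845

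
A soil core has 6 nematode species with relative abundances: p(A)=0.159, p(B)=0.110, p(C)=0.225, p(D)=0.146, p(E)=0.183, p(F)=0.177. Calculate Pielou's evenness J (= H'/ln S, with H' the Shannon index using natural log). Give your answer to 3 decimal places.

H' = −Σ pᵢ ln pᵢ = −((-0.29238) + (-0.24280) + (-0.33562) + (-0.28093) + (-0.31078) + (-0.30649)) = 1.76900 (working shown to 5 dp, full precision carried).
With S = 6 species, ln S = 1.79176, so J = 1.76900/1.79176 = 0.98730, i.e. 0.987 to 3 decimal places.

0.987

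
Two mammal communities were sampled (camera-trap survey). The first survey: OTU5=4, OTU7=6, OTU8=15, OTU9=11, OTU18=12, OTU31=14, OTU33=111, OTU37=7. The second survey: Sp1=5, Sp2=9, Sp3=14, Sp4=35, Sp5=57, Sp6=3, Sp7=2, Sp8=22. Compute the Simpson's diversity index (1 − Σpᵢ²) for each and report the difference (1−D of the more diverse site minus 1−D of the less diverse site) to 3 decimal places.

0.161

The first survey: N=180, proportions 0.02222, 0.03333, 0.08333, 0.06111, 0.06667, 0.07778, 0.61667, 0.03889, giving 1−D = 0.59543 (working shown to 5 dp, full precision carried).
The second survey: N=147, proportions 0.03401, 0.06122, 0.09524, 0.2381, 0.38776, 0.02041, 0.01361, 0.14966, giving 1−D = 0.75598.
Difference = |0.59543 − 0.75598| = 0.16055, i.e. 0.161 to 3 decimal places.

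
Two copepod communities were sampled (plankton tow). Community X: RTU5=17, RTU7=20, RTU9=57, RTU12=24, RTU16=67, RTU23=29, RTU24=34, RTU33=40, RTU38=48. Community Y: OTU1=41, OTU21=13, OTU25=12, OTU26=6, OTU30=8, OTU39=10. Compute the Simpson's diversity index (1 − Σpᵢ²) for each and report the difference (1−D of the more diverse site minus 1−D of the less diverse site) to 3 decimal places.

0.139

Community X: N=336, proportions 0.050595, 0.059524, 0.169643, 0.071429, 0.199405, 0.08631, 0.10119, 0.119048, 0.142857, giving 1−D = 0.867985 (working shown to 6 dp, full precision carried).
Community Y: N=90, proportions 0.455556, 0.144444, 0.133333, 0.066667, 0.088889, 0.111111, giving 1−D = 0.729136.
Difference = |0.867985 − 0.729136| = 0.138849, i.e. 0.139 to 3 decimal places.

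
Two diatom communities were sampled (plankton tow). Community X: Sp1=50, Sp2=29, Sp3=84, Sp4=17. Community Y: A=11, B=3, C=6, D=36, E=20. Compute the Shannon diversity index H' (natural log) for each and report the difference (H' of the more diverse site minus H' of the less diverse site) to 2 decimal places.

Community X: N=180, proportions 0.27778, 0.16111, 0.46667, 0.09444, giving H' = 1.22848 (working shown to 5 dp, full precision carried).
Community Y: N=76, proportions 0.14474, 0.03947, 0.07895, 0.47368, 0.26316, giving H' = 1.31304.
Difference = |1.22848 − 1.31304| = 0.08456, i.e. 0.08 to 2 decimal places.

0.08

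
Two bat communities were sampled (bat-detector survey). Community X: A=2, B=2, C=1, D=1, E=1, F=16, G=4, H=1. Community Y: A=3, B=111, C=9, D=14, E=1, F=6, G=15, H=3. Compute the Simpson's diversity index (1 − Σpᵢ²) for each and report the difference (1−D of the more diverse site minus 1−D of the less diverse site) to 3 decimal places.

0.128

Community X: N=28, proportions 0.07143, 0.07143, 0.03571, 0.03571, 0.03571, 0.57143, 0.14286, 0.03571, giving 1−D = 0.63776 (working shown to 5 dp, full precision carried).
Community Y: N=162, proportions 0.01852, 0.68519, 0.05556, 0.08642, 0.00617, 0.03704, 0.09259, 0.01852, giving 1−D = 0.50930.
Difference = |0.63776 − 0.50930| = 0.12846, i.e. 0.128 to 3 decimal places.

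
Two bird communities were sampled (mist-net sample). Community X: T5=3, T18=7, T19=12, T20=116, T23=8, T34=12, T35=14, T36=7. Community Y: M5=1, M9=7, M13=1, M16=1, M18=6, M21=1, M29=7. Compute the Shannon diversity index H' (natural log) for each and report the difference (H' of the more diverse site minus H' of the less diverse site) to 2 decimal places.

0.29

Community X: N=179, proportions 0.0168, 0.0391, 0.067, 0.648, 0.0447, 0.067, 0.0782, 0.0391, giving H' = 1.3037 (working shown to 4 dp, full precision carried).
Community Y: N=24, proportions 0.0417, 0.2917, 0.0417, 0.0417, 0.25, 0.0417, 0.2917, giving H' = 1.5950.
Difference = |1.3037 − 1.5950| = 0.2913, i.e. 0.29 to 2 decimal places.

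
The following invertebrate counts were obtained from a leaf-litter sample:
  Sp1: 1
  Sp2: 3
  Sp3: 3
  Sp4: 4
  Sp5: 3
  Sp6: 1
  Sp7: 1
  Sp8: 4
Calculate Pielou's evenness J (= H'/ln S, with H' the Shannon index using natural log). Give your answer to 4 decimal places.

0.9362

Total N = 1+3+3+4+3+1+1+4 = 20, so the proportions are 0.05, 0.15, 0.15, 0.2, 0.15, 0.05, 0.05, 0.2 (working shown to 6 dp, full precision carried).
H' = −Σ pᵢ ln pᵢ = −((-0.149787) + (-0.284568) + (-0.284568) + (-0.321888) + (-0.284568) + (-0.149787) + (-0.149787) + (-0.321888)) = 1.946839.
With S = 8 species, ln S = 2.079442, so J = 1.946839/2.079442 = 0.936232, i.e. 0.9362 to 4 decimal places.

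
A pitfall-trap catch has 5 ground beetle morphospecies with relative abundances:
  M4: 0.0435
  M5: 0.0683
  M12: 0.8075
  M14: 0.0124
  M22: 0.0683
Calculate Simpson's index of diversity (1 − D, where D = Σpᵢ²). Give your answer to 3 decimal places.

0.337

D = 0.0435² + 0.0683² + 0.8075² + 0.0124² + 0.0683² = 0.00189 + 0.00466 + 0.65206 + 0.00015 + 0.00466 = 0.66343 (working shown to 5 dp, full precision carried).
So 1 − D = 0.33657, i.e. 0.337 to 3 decimal places.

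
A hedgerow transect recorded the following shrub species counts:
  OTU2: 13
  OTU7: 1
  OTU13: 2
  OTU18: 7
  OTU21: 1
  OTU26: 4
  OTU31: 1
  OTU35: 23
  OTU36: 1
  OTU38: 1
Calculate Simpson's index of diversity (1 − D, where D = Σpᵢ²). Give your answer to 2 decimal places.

0.74

Total N = 13+1+2+7+1+4+1+23+1+1 = 54, so the proportions are 0.2407, 0.0185, 0.037, 0.1296, 0.0185, 0.0741, 0.0185, 0.4259, 0.0185, 0.0185 (working shown to 4 dp, full precision carried).
D = 0.2407² + 0.0185² + 0.037² + 0.1296² + 0.0185² + 0.0741² + 0.0185² + 0.4259² + 0.0185² + 0.0185² = 0.0580 + 0.0003 + 0.0014 + 0.0168 + 0.0003 + 0.0055 + 0.0003 + 0.1814 + 0.0003 + 0.0003 = 0.2647.
So 1 − D = 0.7353, i.e. 0.74 to 2 decimal places.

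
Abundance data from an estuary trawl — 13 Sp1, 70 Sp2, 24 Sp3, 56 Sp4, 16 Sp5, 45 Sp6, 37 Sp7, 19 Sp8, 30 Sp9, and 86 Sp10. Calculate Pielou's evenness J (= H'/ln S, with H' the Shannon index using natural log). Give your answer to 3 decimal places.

Total N = 13+70+24+56+16+45+37+19+30+86 = 396, so the proportions are 0.03283, 0.17677, 0.06061, 0.14141, 0.0404, 0.11364, 0.09343, 0.04798, 0.07576, 0.21717 (working shown to 5 dp, full precision carried).
H' = −Σ pᵢ ln pᵢ = −((-0.11216) + (-0.30632) + (-0.16990) + (-0.27661) + (-0.12965) + (-0.24713) + (-0.22149) + (-0.14571) + (-0.19547) + (-0.33164)) = 2.13608.
With S = 10 species, ln S = 2.30259, so J = 2.13608/2.30259 = 0.92769, i.e. 0.928 to 3 decimal places.

0.928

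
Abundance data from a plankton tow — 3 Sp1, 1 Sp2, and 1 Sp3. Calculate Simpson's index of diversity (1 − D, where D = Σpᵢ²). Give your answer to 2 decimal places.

0.56

Total N = 3+1+1 = 5, so the proportions are 0.6, 0.2, 0.2 (working shown to 4 dp, full precision carried).
D = 0.6² + 0.2² + 0.2² = 0.3600 + 0.0400 + 0.0400 = 0.4400.
So 1 − D = 0.5600, i.e. 0.56 to 2 decimal places.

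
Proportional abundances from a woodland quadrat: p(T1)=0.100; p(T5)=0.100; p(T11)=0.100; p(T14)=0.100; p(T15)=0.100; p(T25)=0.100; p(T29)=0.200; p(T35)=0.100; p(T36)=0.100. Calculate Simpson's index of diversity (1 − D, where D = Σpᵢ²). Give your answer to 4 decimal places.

0.8800

D = 0.1² + 0.1² + 0.1² + 0.1² + 0.1² + 0.1² + 0.2² + 0.1² + 0.1² = 0.010000 + 0.010000 + 0.010000 + 0.010000 + 0.010000 + 0.010000 + 0.040000 + 0.010000 + 0.010000 = 0.120000 (working shown to 6 dp, full precision carried).
So 1 − D = 0.880000, i.e. 0.8800 to 4 decimal places.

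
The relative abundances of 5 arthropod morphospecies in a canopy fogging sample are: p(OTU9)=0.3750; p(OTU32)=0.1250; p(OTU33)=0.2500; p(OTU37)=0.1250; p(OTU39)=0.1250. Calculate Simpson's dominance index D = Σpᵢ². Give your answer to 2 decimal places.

0.25

D = 0.375² + 0.125² + 0.25² + 0.125² + 0.125² = 0.1406 + 0.0156 + 0.0625 + 0.0156 + 0.0156 = 0.2500 (working shown to 4 dp, full precision carried).
To 2 decimal places, D = 0.25.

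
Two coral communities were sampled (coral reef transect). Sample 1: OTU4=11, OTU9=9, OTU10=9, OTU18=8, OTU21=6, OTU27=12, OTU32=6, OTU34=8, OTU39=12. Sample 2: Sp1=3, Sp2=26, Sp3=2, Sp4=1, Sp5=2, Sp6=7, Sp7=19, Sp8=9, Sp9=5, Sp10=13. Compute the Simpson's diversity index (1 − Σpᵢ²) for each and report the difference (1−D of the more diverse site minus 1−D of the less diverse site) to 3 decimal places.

0.065

Sample 1: N=81, proportions 0.1358, 0.11111, 0.11111, 0.09877, 0.07407, 0.14815, 0.07407, 0.09877, 0.14815, giving 1−D = 0.88249 (working shown to 5 dp, full precision carried).
Sample 2: N=87, proportions 0.03448, 0.29885, 0.02299, 0.01149, 0.02299, 0.08046, 0.21839, 0.10345, 0.05747, 0.14943, giving 1−D = 0.81781.
Difference = |0.88249 − 0.81781| = 0.06468, i.e. 0.065 to 3 decimal places.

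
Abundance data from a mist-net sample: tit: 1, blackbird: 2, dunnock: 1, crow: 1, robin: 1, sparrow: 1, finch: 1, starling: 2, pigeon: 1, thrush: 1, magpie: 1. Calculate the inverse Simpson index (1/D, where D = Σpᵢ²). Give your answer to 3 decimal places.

Total N = 1+2+1+1+1+1+1+2+1+1+1 = 13, so the proportions are 0.0769231, 0.1538462, 0.0769231, 0.0769231, 0.0769231, 0.0769231, 0.0769231, 0.1538462, 0.0769231, 0.0769231, 0.0769231 (working shown to 7 dp, full precision carried).
D = 0.0769231² + 0.1538462² + 0.0769231² + 0.0769231² + 0.0769231² + 0.0769231² + 0.0769231² + 0.1538462² + 0.0769231² + 0.0769231² + 0.0769231² = 0.0059172 + 0.0236686 + 0.0059172 + 0.0059172 + 0.0059172 + 0.0059172 + 0.0059172 + 0.0236686 + 0.0059172 + 0.0059172 + 0.0059172 = 0.1005917.
So 1/D = 9.94118, i.e. 9.941 to 3 decimal places.

9.941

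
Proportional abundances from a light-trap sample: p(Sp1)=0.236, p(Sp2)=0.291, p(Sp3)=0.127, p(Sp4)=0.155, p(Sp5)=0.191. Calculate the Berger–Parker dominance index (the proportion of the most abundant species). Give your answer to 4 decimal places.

0.2910

The largest proportion is 0.291, i.e. d = 0.2910 to 4 decimal places.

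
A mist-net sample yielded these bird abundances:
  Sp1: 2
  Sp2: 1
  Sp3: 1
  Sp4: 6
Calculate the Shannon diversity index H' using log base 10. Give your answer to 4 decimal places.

0.4729

Total N = 2+1+1+6 = 10, so the proportions are 0.2, 0.1, 0.1, 0.6 (working shown to 6 dp, full precision carried).
Each pᵢ log₁₀ pᵢ term: 0.2×(-0.698970)=-0.139794, 0.1×(-1.000000)=-0.100000, 0.1×(-1.000000)=-0.100000, 0.6×(-0.221849)=-0.133109.
Sum = -0.472903, so H' = 0.4729.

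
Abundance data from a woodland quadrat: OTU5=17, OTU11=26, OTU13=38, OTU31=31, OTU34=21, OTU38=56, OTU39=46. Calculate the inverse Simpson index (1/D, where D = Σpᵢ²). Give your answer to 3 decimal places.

6.093

Total N = 17+26+38+31+21+56+46 = 235, so the proportions are 0.0723404, 0.1106383, 0.1617021, 0.1319149, 0.0893617, 0.2382979, 0.1957447 (working shown to 7 dp, full precision carried).
D = 0.0723404² + 0.1106383² + 0.1617021² + 0.1319149² + 0.0893617² + 0.2382979² + 0.1957447² = 0.0052331 + 0.0122408 + 0.0261476 + 0.0174015 + 0.0079855 + 0.0567859 + 0.0383160 = 0.1641105.
So 1/D = 6.09346, i.e. 6.093 to 3 decimal places.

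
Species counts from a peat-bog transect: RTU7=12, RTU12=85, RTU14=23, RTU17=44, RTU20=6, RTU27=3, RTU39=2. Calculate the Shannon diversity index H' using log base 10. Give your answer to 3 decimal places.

Total N = 12+85+23+44+6+3+2 = 175, so the proportions are 0.06857, 0.48571, 0.13143, 0.25143, 0.03429, 0.01714, 0.01143 (working shown to 5 dp, full precision carried).
Each pᵢ log₁₀ pᵢ term: 0.06857×(-1.16386)=-0.07981, 0.48571×(-0.31362)=-0.15233, 0.13143×(-0.88131)=-0.11583, 0.25143×(-0.59959)=-0.15075, 0.03429×(-1.46489)=-0.05022, 0.01714×(-1.76592)=-0.03027, 0.01143×(-1.94201)=-0.02219.
Sum = -0.60141, so H' = 0.601.

0.601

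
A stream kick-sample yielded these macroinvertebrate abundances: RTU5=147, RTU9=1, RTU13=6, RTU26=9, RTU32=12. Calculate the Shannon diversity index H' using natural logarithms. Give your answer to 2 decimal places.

0.63

Total N = 147+1+6+9+12 = 175, so the proportions are 0.84, 0.0057, 0.0343, 0.0514, 0.0686 (working shown to 4 dp, full precision carried).
Each pᵢ ln pᵢ term: 0.84×(-0.1744)=-0.1465, 0.0057×(-5.1648)=-0.0295, 0.0343×(-3.3730)=-0.1156, 0.0514×(-2.9676)=-0.1526, 0.0686×(-2.6799)=-0.1838.
Sum = -0.6280, so H' = 0.63.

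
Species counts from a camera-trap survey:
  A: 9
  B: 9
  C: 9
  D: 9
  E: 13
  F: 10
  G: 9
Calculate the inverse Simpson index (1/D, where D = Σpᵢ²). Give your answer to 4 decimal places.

Total N = 9+9+9+9+13+10+9 = 68, so the proportions are 0.13235294, 0.13235294, 0.13235294, 0.13235294, 0.19117647, 0.14705882, 0.13235294 (working shown to 8 dp, full precision carried).
D = 0.13235294² + 0.13235294² + 0.13235294² + 0.13235294² + 0.19117647² + 0.14705882² + 0.13235294² = 0.01751730 + 0.01751730 + 0.01751730 + 0.01751730 + 0.03654844 + 0.02162630 + 0.01751730 = 0.14576125.
So 1/D = 6.860534, i.e. 6.8605 to 4 decimal places.

6.8605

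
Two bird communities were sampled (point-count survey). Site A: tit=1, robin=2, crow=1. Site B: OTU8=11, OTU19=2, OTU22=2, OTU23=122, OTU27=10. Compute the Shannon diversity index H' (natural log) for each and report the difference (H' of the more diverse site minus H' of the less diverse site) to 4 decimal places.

0.3912

Site A: N=4, proportions 0.25, 0.5, 0.25, giving H' = 1.039721 (working shown to 6 dp, full precision carried).
Site B: N=147, proportions 0.07483, 0.013605, 0.013605, 0.829932, 0.068027, giving H' = 0.648488.
Difference = |1.039721 − 0.648488| = 0.391233, i.e. 0.3912 to 4 decimal places.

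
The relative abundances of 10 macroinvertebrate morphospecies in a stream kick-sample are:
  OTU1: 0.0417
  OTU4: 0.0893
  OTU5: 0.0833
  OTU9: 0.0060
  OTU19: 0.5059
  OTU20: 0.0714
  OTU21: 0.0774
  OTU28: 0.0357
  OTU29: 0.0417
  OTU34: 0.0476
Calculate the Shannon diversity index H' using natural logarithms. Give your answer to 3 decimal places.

Each pᵢ ln pᵢ term (working shown to 5 dp, full precision carried): 0.0417×(-3.17725)=-0.13249, 0.0893×(-2.41575)=-0.21573, 0.0833×(-2.48531)=-0.20703, 0.006×(-5.11600)=-0.03070, 0.5059×(-0.68142)=-0.34473, 0.0714×(-2.63946)=-0.18846, 0.0774×(-2.55877)=-0.19805, 0.0357×(-3.33260)=-0.11897, 0.0417×(-3.17725)=-0.13249, 0.0476×(-3.04492)=-0.14494.
Sum = -1.71358, so H' = 1.714.

1.714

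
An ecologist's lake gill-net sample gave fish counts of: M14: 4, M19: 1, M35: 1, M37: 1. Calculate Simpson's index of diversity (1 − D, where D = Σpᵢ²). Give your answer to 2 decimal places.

0.61

Total N = 4+1+1+1 = 7, so the proportions are 0.5714, 0.1429, 0.1429, 0.1429 (working shown to 4 dp, full precision carried).
D = 0.5714² + 0.1429² + 0.1429² + 0.1429² = 0.3265 + 0.0204 + 0.0204 + 0.0204 = 0.3878.
So 1 − D = 0.6122, i.e. 0.61 to 2 decimal places.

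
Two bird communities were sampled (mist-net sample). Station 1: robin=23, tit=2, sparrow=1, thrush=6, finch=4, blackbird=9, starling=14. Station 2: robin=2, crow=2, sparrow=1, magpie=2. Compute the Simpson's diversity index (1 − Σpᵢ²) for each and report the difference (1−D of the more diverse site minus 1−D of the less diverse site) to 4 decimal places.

Station 1: N=59, proportions 0.389831, 0.033898, 0.016949, 0.101695, 0.067797, 0.152542, 0.237288, giving 1−D = 0.752083 (working shown to 6 dp, full precision carried).
Station 2: N=7, proportions 0.285714, 0.285714, 0.142857, 0.285714, giving 1−D = 0.734694.
Difference = |0.752083 − 0.734694| = 0.017389, i.e. 0.0174 to 4 decimal places.

0.0174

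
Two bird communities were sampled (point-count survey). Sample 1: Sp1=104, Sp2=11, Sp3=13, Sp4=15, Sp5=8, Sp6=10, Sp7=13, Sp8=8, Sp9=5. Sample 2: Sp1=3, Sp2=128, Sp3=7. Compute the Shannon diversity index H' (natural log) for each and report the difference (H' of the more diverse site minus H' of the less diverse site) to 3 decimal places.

1.285

Sample 1: N=187, proportions 0.55614973, 0.05882353, 0.06951872, 0.0802139, 0.04278075, 0.05347594, 0.06951872, 0.04278075, 0.02673797, giving H' = 1.58914582 (working shown to 8 dp, full precision carried).
Sample 2: N=138, proportions 0.02173913, 0.92753623, 0.05072464, giving H' = 0.30423135.
Difference = |1.58914582 − 0.30423135| = 1.28491447, i.e. 1.285 to 3 decimal places.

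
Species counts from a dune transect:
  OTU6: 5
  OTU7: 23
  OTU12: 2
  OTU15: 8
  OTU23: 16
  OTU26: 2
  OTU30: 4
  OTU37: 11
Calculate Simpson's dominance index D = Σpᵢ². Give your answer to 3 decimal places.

Total N = 5+23+2+8+16+2+4+11 = 71, so the proportions are 0.07042, 0.32394, 0.02817, 0.11268, 0.22535, 0.02817, 0.05634, 0.15493 (working shown to 5 dp, full precision carried).
D = 0.07042² + 0.32394² + 0.02817² + 0.11268² + 0.22535² + 0.02817² + 0.05634² + 0.15493² = 0.00496 + 0.10494 + 0.00079 + 0.01270 + 0.05078 + 0.00079 + 0.00317 + 0.02400 = 0.20214.
To 3 decimal places, D = 0.202.

0.202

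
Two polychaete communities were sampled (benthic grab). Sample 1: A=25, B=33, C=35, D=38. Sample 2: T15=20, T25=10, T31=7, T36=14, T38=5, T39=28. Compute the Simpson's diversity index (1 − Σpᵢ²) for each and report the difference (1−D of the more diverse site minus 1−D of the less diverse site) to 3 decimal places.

Sample 1: N=131, proportions 0.19084, 0.251908, 0.267176, 0.290076, giving 1−D = 0.744595 (working shown to 6 dp, full precision carried).
Sample 2: N=84, proportions 0.238095, 0.119048, 0.083333, 0.166667, 0.059524, 0.333333, giving 1−D = 0.779762.
Difference = |0.744595 − 0.779762| = 0.035167, i.e. 0.035 to 3 decimal places.

0.035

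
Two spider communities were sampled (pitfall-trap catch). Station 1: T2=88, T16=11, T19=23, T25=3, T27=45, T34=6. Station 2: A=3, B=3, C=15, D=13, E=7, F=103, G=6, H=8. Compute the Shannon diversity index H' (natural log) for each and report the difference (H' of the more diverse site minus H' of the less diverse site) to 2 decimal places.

0.05

Station 1: N=176, proportions 0.5, 0.0625, 0.1307, 0.017, 0.2557, 0.0341, giving H' = 1.3191 (working shown to 4 dp, full precision carried).
Station 2: N=158, proportions 0.019, 0.019, 0.0949, 0.0823, 0.0443, 0.6519, 0.038, 0.0506, giving H' = 1.2718.
Difference = |1.3191 − 1.2718| = 0.0473, i.e. 0.05 to 2 decimal places.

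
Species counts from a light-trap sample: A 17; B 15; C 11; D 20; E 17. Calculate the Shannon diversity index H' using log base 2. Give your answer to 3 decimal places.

2.296

Total N = 17+15+11+20+17 = 80, so the proportions are 0.2125, 0.1875, 0.1375, 0.25, 0.2125 (working shown to 5 dp, full precision carried).
Each pᵢ log₂ pᵢ term: 0.2125×(-2.23447)=-0.47482, 0.1875×(-2.41504)=-0.45282, 0.1375×(-2.86250)=-0.39359, 0.25×(-2.00000)=-0.50000, 0.2125×(-2.23447)=-0.47482.
Sum = -2.29606, so H' = 2.296.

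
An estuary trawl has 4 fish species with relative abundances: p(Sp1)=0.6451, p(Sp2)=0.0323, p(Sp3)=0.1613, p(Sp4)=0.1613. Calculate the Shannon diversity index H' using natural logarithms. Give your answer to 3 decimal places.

Each pᵢ ln pᵢ term (working shown to 5 dp, full precision carried): 0.6451×(-0.43835)=-0.28278, 0.0323×(-3.43269)=-0.11088, 0.1613×(-1.82449)=-0.29429, 0.1613×(-1.82449)=-0.29429.
Sum = -0.98224, so H' = 0.982.

0.982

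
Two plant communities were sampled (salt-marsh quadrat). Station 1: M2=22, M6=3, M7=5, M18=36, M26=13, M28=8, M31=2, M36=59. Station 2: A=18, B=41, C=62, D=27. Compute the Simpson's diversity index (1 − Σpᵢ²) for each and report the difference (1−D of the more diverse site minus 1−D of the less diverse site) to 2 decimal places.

0.05

Station 1: N=148, proportions 0.14865, 0.02027, 0.03378, 0.24324, 0.08784, 0.05405, 0.01351, 0.39865, giving 1−D = 0.74744 (working shown to 5 dp, full precision carried).
Station 2: N=148, proportions 0.12162, 0.27703, 0.41892, 0.18243, giving 1−D = 0.69969.
Difference = |0.74744 − 0.69969| = 0.04775, i.e. 0.05 to 2 decimal places.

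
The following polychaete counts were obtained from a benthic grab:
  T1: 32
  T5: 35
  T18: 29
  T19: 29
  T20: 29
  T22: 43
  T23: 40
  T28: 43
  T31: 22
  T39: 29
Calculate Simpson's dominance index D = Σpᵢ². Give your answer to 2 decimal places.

0.10

Total N = 32+35+29+29+29+43+40+43+22+29 = 331, so the proportions are 0.0967, 0.1057, 0.0876, 0.0876, 0.0876, 0.1299, 0.1208, 0.1299, 0.0665, 0.0876 (working shown to 4 dp, full precision carried).
D = 0.0967² + 0.1057² + 0.0876² + 0.0876² + 0.0876² + 0.1299² + 0.1208² + 0.1299² + 0.0665² + 0.0876² = 0.0093 + 0.0112 + 0.0077 + 0.0077 + 0.0077 + 0.0169 + 0.0146 + 0.0169 + 0.0044 + 0.0077 = 0.1040.
To 2 decimal places, D = 0.10.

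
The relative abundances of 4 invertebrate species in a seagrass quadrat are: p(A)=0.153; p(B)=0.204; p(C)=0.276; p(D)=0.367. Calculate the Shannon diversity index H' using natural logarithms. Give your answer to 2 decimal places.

Each pᵢ ln pᵢ term (working shown to 4 dp, full precision carried): 0.153×(-1.8773)=-0.2872, 0.204×(-1.5896)=-0.3243, 0.276×(-1.2874)=-0.3553, 0.367×(-1.0024)=-0.3679.
Sum = -1.3347, so H' = 1.33.

1.33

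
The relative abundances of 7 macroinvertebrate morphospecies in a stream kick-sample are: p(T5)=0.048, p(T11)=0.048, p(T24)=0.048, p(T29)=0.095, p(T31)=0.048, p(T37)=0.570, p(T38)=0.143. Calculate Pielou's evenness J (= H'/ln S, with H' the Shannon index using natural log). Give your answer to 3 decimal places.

0.722

H' = −Σ pᵢ ln pᵢ = −((-0.14575) + (-0.14575) + (-0.14575) + (-0.22362) + (-0.14575) + (-0.32041) + (-0.27812)) = 1.40517 (working shown to 5 dp, full precision carried).
With S = 7 species, ln S = 1.94591, so J = 1.40517/1.94591 = 0.72211, i.e. 0.722 to 3 decimal places.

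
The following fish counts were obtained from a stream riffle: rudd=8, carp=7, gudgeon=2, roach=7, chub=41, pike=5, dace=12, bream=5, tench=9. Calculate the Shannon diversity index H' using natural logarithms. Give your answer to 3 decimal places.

1.823

Total N = 8+7+2+7+41+5+12+5+9 = 96, so the proportions are 0.08333, 0.07292, 0.02083, 0.07292, 0.42708, 0.05208, 0.125, 0.05208, 0.09375 (working shown to 5 dp, full precision carried).
Each pᵢ ln pᵢ term: 0.08333×(-2.48491)=-0.20708, 0.07292×(-2.61844)=-0.19093, 0.02083×(-3.87120)=-0.08065, 0.07292×(-2.61844)=-0.19093, 0.42708×(-0.85078)=-0.36335, 0.05208×(-2.95491)=-0.15390, 0.125×(-2.07944)=-0.25993, 0.05208×(-2.95491)=-0.15390, 0.09375×(-2.36712)=-0.22192.
Sum = -1.82258, so H' = 1.823.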